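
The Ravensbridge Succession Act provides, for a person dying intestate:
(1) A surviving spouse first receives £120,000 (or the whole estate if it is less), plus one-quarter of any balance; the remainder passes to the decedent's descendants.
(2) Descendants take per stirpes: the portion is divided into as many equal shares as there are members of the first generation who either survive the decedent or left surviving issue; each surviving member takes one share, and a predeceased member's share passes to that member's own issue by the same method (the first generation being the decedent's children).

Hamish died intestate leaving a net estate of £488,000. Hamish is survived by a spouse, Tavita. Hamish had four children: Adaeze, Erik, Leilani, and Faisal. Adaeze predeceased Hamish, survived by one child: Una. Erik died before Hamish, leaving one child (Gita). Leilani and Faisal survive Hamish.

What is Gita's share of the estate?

Gita receives £69,000.

Tavita first takes £120,000, leaving a balance of £368,000. Tavita then takes one-quarter of the balance (£92,000), for a total of £212,000. The remaining £276,000 passes to the descendants.
The descendants' portion (£276,000) is divided into 4 shares of £69,000: Leilani and Faisal each take £69,000; Adaeze's £69,000 share passes to Adaeze's issue; Erik's £69,000 share passes to Erik's issue.
Adaeze's share (£69,000) passes entirely to Una.
Erik's share (£69,000) passes entirely to Gita.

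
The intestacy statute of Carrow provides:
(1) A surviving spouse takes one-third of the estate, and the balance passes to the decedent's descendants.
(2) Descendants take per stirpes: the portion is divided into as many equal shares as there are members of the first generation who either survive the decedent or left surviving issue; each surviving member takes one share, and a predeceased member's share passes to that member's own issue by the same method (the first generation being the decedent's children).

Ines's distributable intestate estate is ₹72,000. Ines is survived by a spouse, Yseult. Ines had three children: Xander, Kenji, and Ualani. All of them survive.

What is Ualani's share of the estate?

Ualani receives ₹16,000.

Yseult takes one-third of ₹72,000 = ₹24,000. The remaining ₹48,000 passes to the descendants.
The descendants' portion (₹48,000) is divided into 3 shares of ₹16,000: Xander, Kenji, and Ualani each take ₹16,000.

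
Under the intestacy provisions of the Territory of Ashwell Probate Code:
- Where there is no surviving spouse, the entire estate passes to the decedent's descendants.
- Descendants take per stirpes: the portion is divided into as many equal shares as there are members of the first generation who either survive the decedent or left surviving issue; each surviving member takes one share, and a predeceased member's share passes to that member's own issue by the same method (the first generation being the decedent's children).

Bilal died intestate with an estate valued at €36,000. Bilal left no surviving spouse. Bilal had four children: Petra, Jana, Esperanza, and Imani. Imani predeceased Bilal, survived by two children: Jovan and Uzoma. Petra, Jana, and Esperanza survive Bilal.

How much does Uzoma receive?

The entire €36,000 passes to the descendants.
That amount (€36,000) is divided into 4 shares of €9,000: Petra, Jana, and Esperanza each take €9,000; Imani's €9,000 share passes to Imani's issue.
Imani's share (€9,000) is divided into 2 shares of €4,500: Jovan and Uzoma each take €4,500.

Uzoma receives €4,500.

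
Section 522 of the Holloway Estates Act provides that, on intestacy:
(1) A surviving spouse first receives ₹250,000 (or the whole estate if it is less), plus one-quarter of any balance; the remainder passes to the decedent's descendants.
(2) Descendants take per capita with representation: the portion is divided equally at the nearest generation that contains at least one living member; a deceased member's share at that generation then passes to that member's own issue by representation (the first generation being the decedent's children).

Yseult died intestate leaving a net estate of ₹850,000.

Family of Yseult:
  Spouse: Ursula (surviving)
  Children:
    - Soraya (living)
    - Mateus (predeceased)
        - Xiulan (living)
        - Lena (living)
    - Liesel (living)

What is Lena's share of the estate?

Lena receives ₹75,000.

Ursula first takes ₹250,000, leaving a balance of ₹600,000. Ursula then takes one-quarter of the balance (₹150,000), for a total of ₹400,000. The remaining ₹450,000 passes to the descendants.
The descendants' portion (₹450,000) is divided into 3 shares of ₹150,000: Soraya and Liesel each take ₹150,000; Mateus's ₹150,000 share passes to Mateus's issue.
Mateus's share (₹150,000) is divided into 2 shares of ₹75,000: Xiulan and Lena each take ₹75,000.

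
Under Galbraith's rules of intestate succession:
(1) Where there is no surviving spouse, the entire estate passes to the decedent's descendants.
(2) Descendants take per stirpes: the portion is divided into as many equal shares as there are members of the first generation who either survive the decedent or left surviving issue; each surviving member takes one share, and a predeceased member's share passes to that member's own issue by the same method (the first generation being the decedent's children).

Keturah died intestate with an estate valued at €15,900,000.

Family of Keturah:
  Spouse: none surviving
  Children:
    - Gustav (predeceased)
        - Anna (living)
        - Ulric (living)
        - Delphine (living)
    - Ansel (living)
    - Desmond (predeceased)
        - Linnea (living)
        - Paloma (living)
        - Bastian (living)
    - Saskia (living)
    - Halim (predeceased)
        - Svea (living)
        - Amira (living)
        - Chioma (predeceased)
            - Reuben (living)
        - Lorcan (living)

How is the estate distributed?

Anna: €1,060,000; Ulric: €1,060,000; Delphine: €1,060,000; Ansel: €3,180,000; Linnea: €1,060,000; Paloma: €1,060,000; Bastian: €1,060,000; Saskia: €3,180,000; Svea: €795,000; Amira: €795,000; Reuben: €795,000; Lorcan: €795,000

The entire €15,900,000 passes to the descendants.
That amount (€15,900,000) is divided into 5 shares of €3,180,000: Ansel and Saskia each take €3,180,000; Gustav's €3,180,000 share passes to Gustav's issue; Desmond's €3,180,000 share passes to Desmond's issue; Halim's €3,180,000 share passes to Halim's issue.
Gustav's share (€3,180,000) is divided into 3 shares of €1,060,000: Anna, Ulric, and Delphine each take €1,060,000.
Desmond's share (€3,180,000) is divided into 3 shares of €1,060,000: Linnea, Paloma, and Bastian each take €1,060,000.
Halim's share (€3,180,000) is divided into 4 shares of €795,000: Svea, Amira, and Lorcan each take €795,000; Chioma's €795,000 share passes to Chioma's issue.
Chioma's share (€795,000) passes entirely to Reuben.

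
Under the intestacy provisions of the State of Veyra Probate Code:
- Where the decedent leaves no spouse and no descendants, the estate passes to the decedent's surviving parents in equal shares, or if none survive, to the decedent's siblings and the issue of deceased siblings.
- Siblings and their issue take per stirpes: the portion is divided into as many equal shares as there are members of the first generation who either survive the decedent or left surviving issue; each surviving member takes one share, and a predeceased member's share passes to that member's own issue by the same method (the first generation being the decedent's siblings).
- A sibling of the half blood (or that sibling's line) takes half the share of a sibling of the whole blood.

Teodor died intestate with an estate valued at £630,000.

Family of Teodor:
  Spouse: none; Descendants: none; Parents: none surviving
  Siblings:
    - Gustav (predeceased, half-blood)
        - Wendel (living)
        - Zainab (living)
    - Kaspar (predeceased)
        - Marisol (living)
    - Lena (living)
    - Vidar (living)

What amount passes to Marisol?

The entire £630,000 passes to the siblings and their issue.
Counting each half-blood sibling's line as half a unit, there are 7/2 units in £630,000, so one unit is £180,000. Whole-blood lines (Kaspar, Lena, and Vidar) take £180,000 each; half-blood lines (Gustav) take £90,000 each.
Gustav's share (£90,000) is divided into 2 shares of £45,000: Wendel and Zainab each take £45,000.
Kaspar's share (£180,000) passes entirely to Marisol.

Marisol receives £180,000.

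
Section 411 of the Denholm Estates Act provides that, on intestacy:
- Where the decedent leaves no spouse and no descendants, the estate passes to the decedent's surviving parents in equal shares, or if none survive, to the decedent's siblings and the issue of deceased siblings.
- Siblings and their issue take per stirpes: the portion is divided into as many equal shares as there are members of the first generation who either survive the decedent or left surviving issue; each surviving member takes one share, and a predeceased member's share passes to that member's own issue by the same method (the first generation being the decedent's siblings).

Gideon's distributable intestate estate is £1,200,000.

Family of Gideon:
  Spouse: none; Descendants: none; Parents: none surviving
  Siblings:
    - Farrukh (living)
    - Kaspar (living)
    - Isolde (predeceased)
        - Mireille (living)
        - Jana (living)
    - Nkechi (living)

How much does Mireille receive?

Mireille receives £150,000.

The entire £1,200,000 passes to the siblings and their issue.
That amount (£1,200,000) is divided into 4 shares of £300,000: Farrukh, Kaspar, and Nkechi each take £300,000; Isolde's £300,000 share passes to Isolde's issue.
Isolde's share (£300,000) is divided into 2 shares of £150,000: Mireille and Jana each take £150,000.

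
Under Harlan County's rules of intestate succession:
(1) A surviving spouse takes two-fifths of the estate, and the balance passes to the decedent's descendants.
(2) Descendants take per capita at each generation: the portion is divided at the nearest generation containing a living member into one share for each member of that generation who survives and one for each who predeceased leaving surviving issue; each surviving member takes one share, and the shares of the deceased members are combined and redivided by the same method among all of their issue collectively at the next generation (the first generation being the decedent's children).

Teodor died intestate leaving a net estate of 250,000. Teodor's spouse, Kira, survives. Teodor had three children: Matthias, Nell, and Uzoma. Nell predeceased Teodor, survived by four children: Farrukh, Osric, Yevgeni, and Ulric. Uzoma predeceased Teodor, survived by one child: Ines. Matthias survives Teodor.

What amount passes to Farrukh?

Kira takes two-fifths of 250,000 = 100,000. The remaining 150,000 passes to the descendants.
The descendants' portion (150,000) is divided at the children's generation into 3 shares of 50,000. Matthias takes 50,000. The 2 shares of the deceased (Nell and Uzoma) are combined into a pool of 100,000.
That pool (100,000) is divided at the grandchildren's generation equally among Farrukh, Osric, Yevgeni, Ulric, and Ines: 20,000 each.

Farrukh receives 20,000.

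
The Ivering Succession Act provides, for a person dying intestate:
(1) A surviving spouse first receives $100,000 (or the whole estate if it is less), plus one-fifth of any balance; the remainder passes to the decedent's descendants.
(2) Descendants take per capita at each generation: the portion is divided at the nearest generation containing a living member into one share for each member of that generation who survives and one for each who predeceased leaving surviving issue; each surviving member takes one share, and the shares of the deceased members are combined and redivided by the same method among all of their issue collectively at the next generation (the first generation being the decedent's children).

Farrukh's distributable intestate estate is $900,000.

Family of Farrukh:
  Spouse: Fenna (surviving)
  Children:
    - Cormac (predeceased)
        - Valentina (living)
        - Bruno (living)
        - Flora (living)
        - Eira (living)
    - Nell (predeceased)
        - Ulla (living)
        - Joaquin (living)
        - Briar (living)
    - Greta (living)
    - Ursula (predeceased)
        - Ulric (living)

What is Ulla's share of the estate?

Fenna first takes $100,000, leaving a balance of $800,000. Fenna then takes one-fifth of the balance ($160,000), for a total of $260,000. The remaining $640,000 passes to the descendants.
The descendants' portion ($640,000) is divided at the children's generation into 4 shares of $160,000. Greta takes $160,000. The 3 shares of the deceased (Cormac, Nell, and Ursula) are combined into a pool of $480,000.
That pool ($480,000) is divided at the grandchildren's generation equally among Valentina, Bruno, Flora, Eira, Ulla, Joaquin, Briar, and Ulric: $60,000 each.

Ulla receives $60,000.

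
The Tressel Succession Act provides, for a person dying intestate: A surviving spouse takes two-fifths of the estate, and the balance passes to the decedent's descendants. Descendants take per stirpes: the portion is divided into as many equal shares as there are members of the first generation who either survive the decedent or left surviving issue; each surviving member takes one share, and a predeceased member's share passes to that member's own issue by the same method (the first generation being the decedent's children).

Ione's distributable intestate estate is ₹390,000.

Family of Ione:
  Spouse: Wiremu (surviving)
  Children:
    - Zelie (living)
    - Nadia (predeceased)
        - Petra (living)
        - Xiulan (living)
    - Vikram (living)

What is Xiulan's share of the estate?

Wiremu takes two-fifths of ₹390,000 = ₹156,000. The remaining ₹234,000 passes to the descendants.
The descendants' portion (₹234,000) is divided into 3 shares of ₹78,000: Zelie and Vikram each take ₹78,000; Nadia's ₹78,000 share passes to Nadia's issue.
Nadia's share (₹78,000) is divided into 2 shares of ₹39,000: Petra and Xiulan each take ₹39,000.

Xiulan receives ₹39,000.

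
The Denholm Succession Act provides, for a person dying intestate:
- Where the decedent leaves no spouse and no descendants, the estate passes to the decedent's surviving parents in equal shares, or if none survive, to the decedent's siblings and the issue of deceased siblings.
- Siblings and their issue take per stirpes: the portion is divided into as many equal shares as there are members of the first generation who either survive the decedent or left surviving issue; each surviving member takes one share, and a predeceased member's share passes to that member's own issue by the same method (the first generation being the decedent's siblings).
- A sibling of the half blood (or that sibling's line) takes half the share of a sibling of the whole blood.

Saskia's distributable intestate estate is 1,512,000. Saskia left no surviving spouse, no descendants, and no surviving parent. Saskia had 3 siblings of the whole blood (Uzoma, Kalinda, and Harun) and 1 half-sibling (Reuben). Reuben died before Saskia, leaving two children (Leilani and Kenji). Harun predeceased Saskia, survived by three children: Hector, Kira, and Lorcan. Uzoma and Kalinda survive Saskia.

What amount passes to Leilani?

Leilani receives 108,000.

The entire 1,512,000 passes to the siblings and their issue.
Counting each half-blood sibling's line as half a unit, there are 7/2 units in 1,512,000, so one unit is 432,000. Whole-blood lines (Uzoma, Kalinda, and Harun) take 432,000 each; half-blood lines (Reuben) take 216,000 each.
Reuben's share (216,000) is divided into 2 shares of 108,000: Leilani and Kenji each take 108,000.
Harun's share (432,000) is divided into 3 shares of 144,000: Hector, Kira, and Lorcan each take 144,000.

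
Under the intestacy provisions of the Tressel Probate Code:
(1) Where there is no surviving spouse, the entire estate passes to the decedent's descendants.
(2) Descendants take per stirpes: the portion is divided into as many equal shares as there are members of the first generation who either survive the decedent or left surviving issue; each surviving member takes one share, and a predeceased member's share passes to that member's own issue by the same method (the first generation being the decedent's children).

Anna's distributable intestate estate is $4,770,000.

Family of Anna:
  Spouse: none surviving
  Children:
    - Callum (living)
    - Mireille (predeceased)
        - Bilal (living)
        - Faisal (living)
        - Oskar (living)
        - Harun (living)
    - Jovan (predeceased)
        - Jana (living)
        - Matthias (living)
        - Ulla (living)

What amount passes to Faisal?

Faisal receives $397,500.

The entire $4,770,000 passes to the descendants.
That amount ($4,770,000) is divided into 3 shares of $1,590,000: Callum takes $1,590,000; Mireille's $1,590,000 share passes to Mireille's issue; Jovan's $1,590,000 share passes to Jovan's issue.
Mireille's share ($1,590,000) is divided into 4 shares of $397,500: Bilal, Faisal, Oskar, and Harun each take $397,500.
Jovan's share ($1,590,000) is divided into 3 shares of $530,000: Jana, Matthias, and Ulla each take $530,000.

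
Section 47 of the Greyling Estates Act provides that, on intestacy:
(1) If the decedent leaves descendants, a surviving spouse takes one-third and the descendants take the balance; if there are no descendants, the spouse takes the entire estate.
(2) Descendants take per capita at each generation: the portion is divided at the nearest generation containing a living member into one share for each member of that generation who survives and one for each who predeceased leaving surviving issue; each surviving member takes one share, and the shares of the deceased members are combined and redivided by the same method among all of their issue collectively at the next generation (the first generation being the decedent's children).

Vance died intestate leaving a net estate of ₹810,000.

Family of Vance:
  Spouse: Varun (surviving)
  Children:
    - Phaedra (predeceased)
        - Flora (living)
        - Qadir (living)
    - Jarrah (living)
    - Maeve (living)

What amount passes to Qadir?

Varun takes one-third of ₹810,000 = ₹270,000. The remaining ₹540,000 passes to the descendants.
The descendants' portion (₹540,000) is divided at the children's generation into 3 shares of ₹180,000. Jarrah and Maeve each take ₹180,000. The remaining share for the deceased Phaedra (₹180,000) is carried to the next generation.
That pool (₹180,000) is divided at the grandchildren's generation equally among Flora and Qadir: ₹90,000 each.

Qadir receives ₹90,000.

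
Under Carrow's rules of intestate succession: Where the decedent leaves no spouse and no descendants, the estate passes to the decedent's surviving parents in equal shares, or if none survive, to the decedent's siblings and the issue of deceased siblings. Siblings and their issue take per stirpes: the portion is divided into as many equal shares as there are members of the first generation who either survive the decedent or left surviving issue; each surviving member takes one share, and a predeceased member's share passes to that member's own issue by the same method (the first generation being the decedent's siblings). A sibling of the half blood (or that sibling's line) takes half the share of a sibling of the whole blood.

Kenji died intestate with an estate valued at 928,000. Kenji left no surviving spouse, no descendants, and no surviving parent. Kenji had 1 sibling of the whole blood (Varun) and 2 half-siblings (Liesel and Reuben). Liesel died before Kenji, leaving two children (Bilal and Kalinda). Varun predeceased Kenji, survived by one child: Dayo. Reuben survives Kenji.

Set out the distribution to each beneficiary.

Bilal: 116,000; Kalinda: 116,000; Reuben: 232,000; Dayo: 464,000

The entire 928,000 passes to the siblings and their issue.
Counting each half-blood sibling's line as half a unit, there are 2 units in 928,000, so one unit is 464,000. Whole-blood lines (Varun) take 464,000 each; half-blood lines (Liesel and Reuben) take 232,000 each.
Liesel's share (232,000) is divided into 2 shares of 116,000: Bilal and Kalinda each take 116,000.
Varun's share (464,000) passes entirely to Dayo.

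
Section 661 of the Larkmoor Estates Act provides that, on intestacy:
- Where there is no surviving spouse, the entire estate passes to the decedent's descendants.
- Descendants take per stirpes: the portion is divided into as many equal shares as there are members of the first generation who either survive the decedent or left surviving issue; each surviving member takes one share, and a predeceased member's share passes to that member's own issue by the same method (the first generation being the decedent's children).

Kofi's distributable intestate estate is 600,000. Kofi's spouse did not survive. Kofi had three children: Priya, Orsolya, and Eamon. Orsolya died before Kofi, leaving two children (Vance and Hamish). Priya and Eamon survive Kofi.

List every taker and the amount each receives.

The entire 600,000 passes to the descendants.
That amount (600,000) is divided into 3 shares of 200,000: Priya and Eamon each take 200,000; Orsolya's 200,000 share passes to Orsolya's issue.
Orsolya's share (200,000) is divided into 2 shares of 100,000: Vance and Hamish each take 100,000.

Priya: 200,000; Vance: 100,000; Hamish: 100,000; Eamon: 200,000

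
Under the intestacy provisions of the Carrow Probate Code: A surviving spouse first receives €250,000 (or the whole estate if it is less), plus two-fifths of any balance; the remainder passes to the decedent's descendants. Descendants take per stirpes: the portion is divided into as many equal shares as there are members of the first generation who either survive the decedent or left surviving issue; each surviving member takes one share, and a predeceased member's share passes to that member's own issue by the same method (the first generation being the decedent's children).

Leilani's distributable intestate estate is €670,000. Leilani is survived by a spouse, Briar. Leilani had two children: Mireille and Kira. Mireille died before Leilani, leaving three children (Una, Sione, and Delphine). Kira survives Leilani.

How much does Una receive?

Una receives €42,000.

Briar first takes €250,000, leaving a balance of €420,000. Briar then takes two-fifths of the balance (€168,000), for a total of €418,000. The remaining €252,000 passes to the descendants.
The descendants' portion (€252,000) is divided into 2 shares of €126,000: Kira takes €126,000; Mireille's €126,000 share passes to Mireille's issue.
Mireille's share (€126,000) is divided into 3 shares of €42,000: Una, Sione, and Delphine each take €42,000.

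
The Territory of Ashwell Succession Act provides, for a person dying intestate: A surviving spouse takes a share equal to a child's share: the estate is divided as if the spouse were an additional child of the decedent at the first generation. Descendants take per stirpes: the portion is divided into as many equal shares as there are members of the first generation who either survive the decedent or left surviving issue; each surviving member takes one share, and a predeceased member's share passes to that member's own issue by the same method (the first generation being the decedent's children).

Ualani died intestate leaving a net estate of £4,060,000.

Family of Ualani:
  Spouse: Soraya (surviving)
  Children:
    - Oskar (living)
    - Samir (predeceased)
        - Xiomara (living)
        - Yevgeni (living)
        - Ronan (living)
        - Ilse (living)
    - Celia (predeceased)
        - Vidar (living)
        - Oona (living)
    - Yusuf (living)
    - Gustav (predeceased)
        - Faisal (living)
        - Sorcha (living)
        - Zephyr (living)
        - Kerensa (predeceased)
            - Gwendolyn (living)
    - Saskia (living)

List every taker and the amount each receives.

The spouse counts as an additional share at the children's level, so there are 7 primary shares of £580,000. Soraya takes one such share (£580,000).
The children's combined portion (£3,480,000) is divided into 6 shares of £580,000: Oskar, Yusuf, and Saskia each take £580,000; Samir's £580,000 share passes to Samir's issue; Celia's £580,000 share passes to Celia's issue; Gustav's £580,000 share passes to Gustav's issue.
Samir's share (£580,000) is divided into 4 shares of £145,000: Xiomara, Yevgeni, Ronan, and Ilse each take £145,000.
Celia's share (£580,000) is divided into 2 shares of £290,000: Vidar and Oona each take £290,000.
Gustav's share (£580,000) is divided into 4 shares of £145,000: Faisal, Sorcha, and Zephyr each take £145,000; Kerensa's £145,000 share passes to Kerensa's issue.
Kerensa's share (£145,000) passes entirely to Gwendolyn.

Soraya: £580,000; Oskar: £580,000; Xiomara: £145,000; Yevgeni: £145,000; Ronan: £145,000; Ilse: £145,000; Vidar: £290,000; Oona: £290,000; Yusuf: £580,000; Faisal: £145,000; Sorcha: £145,000; Zephyr: £145,000; Gwendolyn: £145,000; Saskia: £580,000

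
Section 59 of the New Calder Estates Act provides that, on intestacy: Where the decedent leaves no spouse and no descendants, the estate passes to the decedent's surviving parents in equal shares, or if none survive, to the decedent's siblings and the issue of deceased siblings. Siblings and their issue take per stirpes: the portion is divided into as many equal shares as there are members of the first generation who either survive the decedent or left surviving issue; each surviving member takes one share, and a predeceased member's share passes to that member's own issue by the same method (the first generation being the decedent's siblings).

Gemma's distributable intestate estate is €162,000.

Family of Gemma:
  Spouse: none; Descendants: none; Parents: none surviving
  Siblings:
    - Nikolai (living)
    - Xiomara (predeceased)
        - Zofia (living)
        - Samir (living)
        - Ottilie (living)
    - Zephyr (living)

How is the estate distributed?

Nikolai: €54,000; Zofia: €18,000; Samir: €18,000; Ottilie: €18,000; Zephyr: €54,000

The entire €162,000 passes to the siblings and their issue.
That amount (€162,000) is divided into 3 shares of €54,000: Nikolai and Zephyr each take €54,000; Xiomara's €54,000 share passes to Xiomara's issue.
Xiomara's share (€54,000) is divided into 3 shares of €18,000: Zofia, Samir, and Ottilie each take €18,000.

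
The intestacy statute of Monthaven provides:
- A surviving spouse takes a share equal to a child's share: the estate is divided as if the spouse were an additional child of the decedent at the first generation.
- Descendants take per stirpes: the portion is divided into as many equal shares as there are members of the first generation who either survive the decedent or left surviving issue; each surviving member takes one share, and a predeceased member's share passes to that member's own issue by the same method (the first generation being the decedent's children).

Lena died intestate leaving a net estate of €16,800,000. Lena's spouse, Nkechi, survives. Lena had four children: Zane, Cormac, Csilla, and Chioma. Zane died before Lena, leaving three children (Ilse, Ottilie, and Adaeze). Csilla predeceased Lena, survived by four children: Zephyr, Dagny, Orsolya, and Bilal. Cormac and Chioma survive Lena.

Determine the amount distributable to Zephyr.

Zephyr receives €840,000.

The spouse counts as an additional share at the children's level, so there are 5 primary shares of €3,360,000. Nkechi takes one such share (€3,360,000).
The children's combined portion (€13,440,000) is divided into 4 shares of €3,360,000: Cormac and Chioma each take €3,360,000; Zane's €3,360,000 share passes to Zane's issue; Csilla's €3,360,000 share passes to Csilla's issue.
Zane's share (€3,360,000) is divided into 3 shares of €1,120,000: Ilse, Ottilie, and Adaeze each take €1,120,000.
Csilla's share (€3,360,000) is divided into 4 shares of €840,000: Zephyr, Dagny, Orsolya, and Bilal each take €840,000.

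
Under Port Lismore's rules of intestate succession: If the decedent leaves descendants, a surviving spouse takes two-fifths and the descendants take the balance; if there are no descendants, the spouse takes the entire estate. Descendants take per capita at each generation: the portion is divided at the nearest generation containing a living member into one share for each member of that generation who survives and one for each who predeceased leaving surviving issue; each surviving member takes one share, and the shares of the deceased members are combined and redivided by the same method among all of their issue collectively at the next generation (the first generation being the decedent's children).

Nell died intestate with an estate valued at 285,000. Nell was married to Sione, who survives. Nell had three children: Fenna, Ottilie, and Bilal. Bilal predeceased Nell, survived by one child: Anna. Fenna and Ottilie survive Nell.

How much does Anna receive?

Anna receives 57,000.

Sione takes two-fifths of 285,000 = 114,000. The remaining 171,000 passes to the descendants.
The descendants' portion (171,000) is divided at the children's generation into 3 shares of 57,000. Fenna and Ottilie each take 57,000. The remaining share for the deceased Bilal (57,000) is carried to the next generation.
That pool (57,000) passes entirely to Anna, the sole taker at the grandchildren's generation.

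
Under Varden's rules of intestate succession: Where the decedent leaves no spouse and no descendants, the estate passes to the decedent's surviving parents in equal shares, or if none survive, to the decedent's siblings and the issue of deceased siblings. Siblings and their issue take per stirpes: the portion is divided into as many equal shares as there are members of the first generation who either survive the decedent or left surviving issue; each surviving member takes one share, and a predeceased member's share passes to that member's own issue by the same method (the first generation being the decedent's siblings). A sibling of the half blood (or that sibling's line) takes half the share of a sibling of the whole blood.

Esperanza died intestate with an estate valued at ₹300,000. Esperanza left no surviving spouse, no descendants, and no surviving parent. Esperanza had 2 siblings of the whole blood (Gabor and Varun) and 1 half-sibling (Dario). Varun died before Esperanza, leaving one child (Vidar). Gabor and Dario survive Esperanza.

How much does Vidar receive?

Vidar receives ₹120,000.

The entire ₹300,000 passes to the siblings and their issue.
Counting each half-blood sibling's line as half a unit, there are 5/2 units in ₹300,000, so one unit is ₹120,000. Whole-blood lines (Gabor and Varun) take ₹120,000 each; half-blood lines (Dario) take ₹60,000 each.
Varun's share (₹120,000) passes entirely to Vidar.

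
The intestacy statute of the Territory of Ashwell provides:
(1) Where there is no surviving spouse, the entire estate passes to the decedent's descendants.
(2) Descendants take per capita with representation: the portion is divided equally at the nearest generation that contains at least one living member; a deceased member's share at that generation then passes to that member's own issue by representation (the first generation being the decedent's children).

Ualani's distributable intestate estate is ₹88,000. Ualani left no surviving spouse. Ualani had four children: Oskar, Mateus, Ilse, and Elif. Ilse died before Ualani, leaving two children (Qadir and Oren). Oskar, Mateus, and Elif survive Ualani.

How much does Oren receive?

Oren receives ₹11,000.

The entire ₹88,000 passes to the descendants.
That amount (₹88,000) is divided into 4 shares of ₹22,000: Oskar, Mateus, and Elif each take ₹22,000; Ilse's ₹22,000 share passes to Ilse's issue.
Ilse's share (₹22,000) is divided into 2 shares of ₹11,000: Qadir and Oren each take ₹11,000.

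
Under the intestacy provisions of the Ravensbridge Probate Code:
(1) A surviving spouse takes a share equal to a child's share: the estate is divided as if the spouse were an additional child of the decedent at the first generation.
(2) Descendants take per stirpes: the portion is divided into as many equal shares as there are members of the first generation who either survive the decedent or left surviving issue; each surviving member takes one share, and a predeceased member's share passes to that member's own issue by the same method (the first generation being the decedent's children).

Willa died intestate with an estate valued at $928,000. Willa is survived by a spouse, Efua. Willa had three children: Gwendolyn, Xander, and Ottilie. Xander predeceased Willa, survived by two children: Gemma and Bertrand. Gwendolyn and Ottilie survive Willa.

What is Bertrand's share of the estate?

Bertrand receives $116,000.

The spouse counts as an additional share at the children's level, so there are 4 primary shares of $232,000. Efua takes one such share ($232,000).
The children's combined portion ($696,000) is divided into 3 shares of $232,000: Gwendolyn and Ottilie each take $232,000; Xander's $232,000 share passes to Xander's issue.
Xander's share ($232,000) is divided into 2 shares of $116,000: Gemma and Bertrand each take $116,000.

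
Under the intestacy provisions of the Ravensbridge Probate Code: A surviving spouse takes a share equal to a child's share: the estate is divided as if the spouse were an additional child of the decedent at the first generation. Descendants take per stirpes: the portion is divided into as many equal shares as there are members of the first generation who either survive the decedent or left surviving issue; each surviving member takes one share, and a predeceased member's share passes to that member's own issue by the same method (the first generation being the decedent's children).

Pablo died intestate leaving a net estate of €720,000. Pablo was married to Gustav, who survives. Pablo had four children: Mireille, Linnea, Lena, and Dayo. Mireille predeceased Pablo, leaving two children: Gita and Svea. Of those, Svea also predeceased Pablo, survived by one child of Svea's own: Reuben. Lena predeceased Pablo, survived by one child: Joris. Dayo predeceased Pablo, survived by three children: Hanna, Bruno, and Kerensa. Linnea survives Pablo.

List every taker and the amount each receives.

Gustav: €144,000; Gita: €72,000; Reuben: €72,000; Linnea: €144,000; Joris: €144,000; Hanna: €48,000; Bruno: €48,000; Kerensa: €48,000

The spouse counts as an additional share at the children's level, so there are 5 primary shares of €144,000. Gustav takes one such share (€144,000).
The children's combined portion (€576,000) is divided into 4 shares of €144,000: Linnea takes €144,000; Mireille's €144,000 share passes to Mireille's issue; Lena's €144,000 share passes to Lena's issue; Dayo's €144,000 share passes to Dayo's issue.
Mireille's share (€144,000) is divided into 2 shares of €72,000: Gita takes €72,000; Svea's €72,000 share passes to Svea's issue.
Svea's share (€72,000) passes entirely to Reuben.
Lena's share (€144,000) passes entirely to Joris.
Dayo's share (€144,000) is divided into 3 shares of €48,000: Hanna, Bruno, and Kerensa each take €48,000.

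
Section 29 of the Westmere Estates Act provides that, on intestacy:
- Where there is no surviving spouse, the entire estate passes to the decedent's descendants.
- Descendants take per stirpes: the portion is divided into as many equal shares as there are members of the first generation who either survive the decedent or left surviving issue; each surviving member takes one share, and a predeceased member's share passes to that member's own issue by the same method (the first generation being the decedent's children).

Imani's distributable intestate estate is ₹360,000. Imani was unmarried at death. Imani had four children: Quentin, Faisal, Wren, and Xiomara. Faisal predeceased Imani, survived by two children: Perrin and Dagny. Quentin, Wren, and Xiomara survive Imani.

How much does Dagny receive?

The entire ₹360,000 passes to the descendants.
That amount (₹360,000) is divided into 4 shares of ₹90,000: Quentin, Wren, and Xiomara each take ₹90,000; Faisal's ₹90,000 share passes to Faisal's issue.
Faisal's share (₹90,000) is divided into 2 shares of ₹45,000: Perrin and Dagny each take ₹45,000.

Dagny receives ₹45,000.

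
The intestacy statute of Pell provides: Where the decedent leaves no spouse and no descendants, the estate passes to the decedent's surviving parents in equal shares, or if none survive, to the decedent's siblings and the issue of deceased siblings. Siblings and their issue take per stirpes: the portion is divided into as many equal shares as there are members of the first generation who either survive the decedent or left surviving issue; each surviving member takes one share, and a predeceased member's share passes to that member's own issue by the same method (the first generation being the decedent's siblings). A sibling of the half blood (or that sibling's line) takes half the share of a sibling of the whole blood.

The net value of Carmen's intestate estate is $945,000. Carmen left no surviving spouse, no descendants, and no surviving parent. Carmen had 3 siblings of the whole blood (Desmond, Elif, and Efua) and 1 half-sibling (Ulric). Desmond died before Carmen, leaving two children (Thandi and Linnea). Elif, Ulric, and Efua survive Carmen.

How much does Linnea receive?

Linnea receives $135,000.

The entire $945,000 passes to the siblings and their issue.
Counting each half-blood sibling's line as half a unit, there are 7/2 units in $945,000, so one unit is $270,000. Whole-blood lines (Desmond, Elif, and Efua) take $270,000 each; half-blood lines (Ulric) take $135,000 each.
Desmond's share ($270,000) is divided into 2 shares of $135,000: Thandi and Linnea each take $135,000.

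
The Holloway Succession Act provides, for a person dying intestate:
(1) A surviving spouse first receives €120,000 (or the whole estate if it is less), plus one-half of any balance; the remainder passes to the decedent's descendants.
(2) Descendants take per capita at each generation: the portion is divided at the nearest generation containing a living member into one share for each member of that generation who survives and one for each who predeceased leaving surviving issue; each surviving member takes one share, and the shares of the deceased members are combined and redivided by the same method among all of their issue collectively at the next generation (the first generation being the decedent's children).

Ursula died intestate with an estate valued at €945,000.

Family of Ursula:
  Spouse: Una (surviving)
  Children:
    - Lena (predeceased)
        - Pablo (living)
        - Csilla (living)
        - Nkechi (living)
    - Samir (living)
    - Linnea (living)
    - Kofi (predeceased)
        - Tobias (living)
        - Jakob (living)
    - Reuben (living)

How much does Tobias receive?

Una first takes €120,000, leaving a balance of €825,000. Una then takes one-half of the balance (€412,500), for a total of €532,500. The remaining €412,500 passes to the descendants.
The descendants' portion (€412,500) is divided at the children's generation into 5 shares of €82,500. Samir, Linnea, and Reuben each take €82,500. The 2 shares of the deceased (Lena and Kofi) are combined into a pool of €165,000.
That pool (€165,000) is divided at the grandchildren's generation equally among Pablo, Csilla, Nkechi, Tobias, and Jakob: €33,000 each.

Tobias receives €33,000.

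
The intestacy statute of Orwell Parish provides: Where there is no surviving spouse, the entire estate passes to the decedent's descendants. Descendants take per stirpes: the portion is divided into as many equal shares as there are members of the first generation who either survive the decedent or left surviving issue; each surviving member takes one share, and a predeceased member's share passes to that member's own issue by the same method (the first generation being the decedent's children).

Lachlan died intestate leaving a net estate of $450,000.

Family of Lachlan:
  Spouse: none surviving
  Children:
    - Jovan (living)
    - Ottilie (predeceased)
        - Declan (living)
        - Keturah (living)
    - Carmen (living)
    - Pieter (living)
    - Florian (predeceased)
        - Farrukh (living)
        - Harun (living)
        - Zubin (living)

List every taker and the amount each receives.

Jovan: $90,000; Declan: $45,000; Keturah: $45,000; Carmen: $90,000; Pieter: $90,000; Farrukh: $30,000; Harun: $30,000; Zubin: $30,000

The entire $450,000 passes to the descendants.
That amount ($450,000) is divided into 5 shares of $90,000: Jovan, Carmen, and Pieter each take $90,000; Ottilie's $90,000 share passes to Ottilie's issue; Florian's $90,000 share passes to Florian's issue.
Ottilie's share ($90,000) is divided into 2 shares of $45,000: Declan and Keturah each take $45,000.
Florian's share ($90,000) is divided into 3 shares of $30,000: Farrukh, Harun, and Zubin each take $30,000.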